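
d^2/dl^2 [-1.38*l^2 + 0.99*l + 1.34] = -2.76000000000000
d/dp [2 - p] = -1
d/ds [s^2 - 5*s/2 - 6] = 2*s - 5/2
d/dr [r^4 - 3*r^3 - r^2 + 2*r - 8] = 4*r^3 - 9*r^2 - 2*r + 2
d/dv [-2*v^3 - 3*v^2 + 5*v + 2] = -6*v^2 - 6*v + 5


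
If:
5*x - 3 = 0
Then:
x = 3/5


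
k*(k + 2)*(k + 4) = k^3 + 6*k^2 + 8*k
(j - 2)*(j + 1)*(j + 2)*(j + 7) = j^4 + 8*j^3 + 3*j^2 - 32*j - 28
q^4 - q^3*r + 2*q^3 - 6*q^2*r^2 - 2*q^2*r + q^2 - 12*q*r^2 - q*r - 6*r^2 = (q + 1)^2*(q - 3*r)*(q + 2*r)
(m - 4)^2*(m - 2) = m^3 - 10*m^2 + 32*m - 32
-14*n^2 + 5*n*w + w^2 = (-2*n + w)*(7*n + w)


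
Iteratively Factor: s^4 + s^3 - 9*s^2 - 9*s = (s + 1)*(s^3 - 9*s) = s*(s + 1)*(s^2 - 9) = s*(s + 1)*(s + 3)*(s - 3)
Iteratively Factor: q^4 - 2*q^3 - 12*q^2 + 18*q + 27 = (q + 3)*(q^3 - 5*q^2 + 3*q + 9) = (q + 1)*(q + 3)*(q^2 - 6*q + 9) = (q - 3)*(q + 1)*(q + 3)*(q - 3)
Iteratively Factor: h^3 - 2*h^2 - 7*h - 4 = (h + 1)*(h^2 - 3*h - 4) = (h + 1)^2*(h - 4)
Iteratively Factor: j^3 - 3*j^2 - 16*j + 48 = (j + 4)*(j^2 - 7*j + 12) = (j - 4)*(j + 4)*(j - 3)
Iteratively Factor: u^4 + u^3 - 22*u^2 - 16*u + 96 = (u - 4)*(u^3 + 5*u^2 - 2*u - 24) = (u - 4)*(u - 2)*(u^2 + 7*u + 12) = (u - 4)*(u - 2)*(u + 3)*(u + 4)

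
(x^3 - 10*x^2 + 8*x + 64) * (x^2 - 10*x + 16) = x^5 - 20*x^4 + 124*x^3 - 176*x^2 - 512*x + 1024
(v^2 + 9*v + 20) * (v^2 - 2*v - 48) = v^4 + 7*v^3 - 46*v^2 - 472*v - 960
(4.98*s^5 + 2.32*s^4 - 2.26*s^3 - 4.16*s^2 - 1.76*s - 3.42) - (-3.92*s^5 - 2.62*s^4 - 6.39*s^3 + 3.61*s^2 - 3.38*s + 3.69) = 8.9*s^5 + 4.94*s^4 + 4.13*s^3 - 7.77*s^2 + 1.62*s - 7.11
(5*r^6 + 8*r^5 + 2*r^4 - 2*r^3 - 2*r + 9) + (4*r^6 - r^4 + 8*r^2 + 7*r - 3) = 9*r^6 + 8*r^5 + r^4 - 2*r^3 + 8*r^2 + 5*r + 6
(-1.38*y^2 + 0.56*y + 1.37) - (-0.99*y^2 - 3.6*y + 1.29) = -0.39*y^2 + 4.16*y + 0.0800000000000001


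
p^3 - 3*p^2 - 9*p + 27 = (p - 3)^2*(p + 3)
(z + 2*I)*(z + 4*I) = z^2 + 6*I*z - 8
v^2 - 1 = (v - 1)*(v + 1)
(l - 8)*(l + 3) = l^2 - 5*l - 24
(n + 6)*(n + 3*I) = n^2 + 6*n + 3*I*n + 18*I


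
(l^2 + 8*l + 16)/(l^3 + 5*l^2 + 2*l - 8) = (l + 4)/(l^2 + l - 2)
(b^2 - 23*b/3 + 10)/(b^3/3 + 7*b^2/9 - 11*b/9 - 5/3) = 3*(b - 6)/(b^2 + 4*b + 3)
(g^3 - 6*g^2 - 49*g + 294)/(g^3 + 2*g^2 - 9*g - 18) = (g^3 - 6*g^2 - 49*g + 294)/(g^3 + 2*g^2 - 9*g - 18)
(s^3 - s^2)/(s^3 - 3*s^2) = (s - 1)/(s - 3)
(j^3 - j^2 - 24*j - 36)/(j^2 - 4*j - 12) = j + 3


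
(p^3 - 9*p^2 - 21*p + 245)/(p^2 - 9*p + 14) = (p^2 - 2*p - 35)/(p - 2)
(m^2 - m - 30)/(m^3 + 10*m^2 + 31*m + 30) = (m - 6)/(m^2 + 5*m + 6)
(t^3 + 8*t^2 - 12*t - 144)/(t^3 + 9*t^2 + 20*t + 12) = (t^2 + 2*t - 24)/(t^2 + 3*t + 2)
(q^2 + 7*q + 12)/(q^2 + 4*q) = (q + 3)/q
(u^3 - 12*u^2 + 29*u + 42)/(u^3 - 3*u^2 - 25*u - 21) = (u - 6)/(u + 3)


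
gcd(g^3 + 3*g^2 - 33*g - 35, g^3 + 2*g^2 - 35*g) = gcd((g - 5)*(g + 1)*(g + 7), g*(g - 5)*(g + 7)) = g^2 + 2*g - 35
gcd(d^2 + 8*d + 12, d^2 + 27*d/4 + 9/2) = d + 6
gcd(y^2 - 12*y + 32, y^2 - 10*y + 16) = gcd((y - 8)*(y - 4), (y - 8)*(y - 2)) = y - 8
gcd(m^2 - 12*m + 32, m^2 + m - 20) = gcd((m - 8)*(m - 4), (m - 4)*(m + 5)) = m - 4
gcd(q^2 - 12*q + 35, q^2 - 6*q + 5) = q - 5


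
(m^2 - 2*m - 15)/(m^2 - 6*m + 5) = (m + 3)/(m - 1)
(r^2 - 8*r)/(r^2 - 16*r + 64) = r/(r - 8)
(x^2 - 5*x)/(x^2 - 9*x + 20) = x/(x - 4)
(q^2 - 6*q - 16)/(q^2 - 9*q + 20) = (q^2 - 6*q - 16)/(q^2 - 9*q + 20)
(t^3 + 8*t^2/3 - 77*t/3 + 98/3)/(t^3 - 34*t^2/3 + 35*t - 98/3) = (t + 7)/(t - 7)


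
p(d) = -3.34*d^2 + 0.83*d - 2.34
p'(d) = 0.83 - 6.68*d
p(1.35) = -7.31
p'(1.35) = -8.19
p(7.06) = -162.96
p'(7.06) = -46.33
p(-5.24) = -98.40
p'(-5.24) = 35.83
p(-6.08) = -130.85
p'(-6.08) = 41.44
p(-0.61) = -4.09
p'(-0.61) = 4.90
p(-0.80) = -5.14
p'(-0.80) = 6.17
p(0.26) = -2.35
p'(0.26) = -0.91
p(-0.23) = -2.71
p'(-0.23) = 2.37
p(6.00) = -117.60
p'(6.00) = -39.25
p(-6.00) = -127.56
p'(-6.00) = 40.91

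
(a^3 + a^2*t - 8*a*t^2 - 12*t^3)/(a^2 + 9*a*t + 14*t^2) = (a^2 - a*t - 6*t^2)/(a + 7*t)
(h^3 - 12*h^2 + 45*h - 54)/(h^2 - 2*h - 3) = (h^2 - 9*h + 18)/(h + 1)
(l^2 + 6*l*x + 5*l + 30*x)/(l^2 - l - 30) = (l + 6*x)/(l - 6)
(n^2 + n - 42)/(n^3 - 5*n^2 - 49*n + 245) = (n - 6)/(n^2 - 12*n + 35)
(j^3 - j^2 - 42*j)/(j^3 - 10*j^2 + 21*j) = (j + 6)/(j - 3)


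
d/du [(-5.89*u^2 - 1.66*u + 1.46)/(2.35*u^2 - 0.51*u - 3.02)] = (6.9049*u^2 + 28.7136*u + 5.7578)/(5.5225*u^4 - 2.397*u^3 - 13.9339*u^2 + 3.0804*u + 9.1204)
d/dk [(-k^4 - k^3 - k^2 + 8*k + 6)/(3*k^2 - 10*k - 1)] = (-6*k^5 + 27*k^4 + 24*k^3 - 11*k^2 - 34*k + 52)/(9*k^4 - 60*k^3 + 94*k^2 + 20*k + 1)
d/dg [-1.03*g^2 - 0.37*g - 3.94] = -2.06*g - 0.37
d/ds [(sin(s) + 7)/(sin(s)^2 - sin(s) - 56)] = -cos(s)/(sin(s) - 8)^2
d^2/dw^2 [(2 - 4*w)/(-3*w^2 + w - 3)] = 4*((5 - 18*w)*(3*w^2 - w + 3) + (2*w - 1)*(6*w - 1)^2)/(3*w^2 - w + 3)^3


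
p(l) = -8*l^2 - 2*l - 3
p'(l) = -16*l - 2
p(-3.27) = -82.00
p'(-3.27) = 50.32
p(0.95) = -12.12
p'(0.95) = -17.20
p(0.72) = -8.59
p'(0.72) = -13.52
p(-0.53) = -4.19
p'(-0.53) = 6.48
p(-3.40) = -88.68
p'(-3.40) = 52.40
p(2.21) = -46.49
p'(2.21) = -37.36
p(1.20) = -16.92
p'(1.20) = -21.20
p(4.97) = -210.55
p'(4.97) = -81.52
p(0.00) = -3.00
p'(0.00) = -2.00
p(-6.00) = -279.00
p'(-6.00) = 94.00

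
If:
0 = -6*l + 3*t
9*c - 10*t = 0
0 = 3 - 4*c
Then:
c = 3/4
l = 27/80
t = 27/40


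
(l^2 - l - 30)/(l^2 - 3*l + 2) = (l^2 - l - 30)/(l^2 - 3*l + 2)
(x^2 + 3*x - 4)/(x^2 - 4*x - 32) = (x - 1)/(x - 8)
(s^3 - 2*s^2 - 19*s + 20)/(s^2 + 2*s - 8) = (s^2 - 6*s + 5)/(s - 2)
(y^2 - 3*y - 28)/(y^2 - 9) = (y^2 - 3*y - 28)/(y^2 - 9)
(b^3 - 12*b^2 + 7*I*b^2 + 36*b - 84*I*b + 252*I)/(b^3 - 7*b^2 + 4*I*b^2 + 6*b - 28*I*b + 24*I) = (b^2 + b*(-6 + 7*I) - 42*I)/(b^2 + b*(-1 + 4*I) - 4*I)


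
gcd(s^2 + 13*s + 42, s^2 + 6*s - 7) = s + 7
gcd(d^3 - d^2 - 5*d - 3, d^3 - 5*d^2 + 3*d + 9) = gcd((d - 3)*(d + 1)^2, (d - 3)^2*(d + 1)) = d^2 - 2*d - 3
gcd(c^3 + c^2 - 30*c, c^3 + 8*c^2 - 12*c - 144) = c + 6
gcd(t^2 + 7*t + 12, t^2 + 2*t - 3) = t + 3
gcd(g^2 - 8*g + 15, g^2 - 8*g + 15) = g^2 - 8*g + 15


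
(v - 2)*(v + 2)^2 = v^3 + 2*v^2 - 4*v - 8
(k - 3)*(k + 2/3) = k^2 - 7*k/3 - 2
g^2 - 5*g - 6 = (g - 6)*(g + 1)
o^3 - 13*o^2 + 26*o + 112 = (o - 8)*(o - 7)*(o + 2)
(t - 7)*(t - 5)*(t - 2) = t^3 - 14*t^2 + 59*t - 70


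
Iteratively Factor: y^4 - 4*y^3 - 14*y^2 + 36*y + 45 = (y - 3)*(y^3 - y^2 - 17*y - 15) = (y - 3)*(y + 1)*(y^2 - 2*y - 15) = (y - 3)*(y + 1)*(y + 3)*(y - 5)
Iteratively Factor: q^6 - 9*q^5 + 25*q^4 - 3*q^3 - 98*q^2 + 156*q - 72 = (q - 1)*(q^5 - 8*q^4 + 17*q^3 + 14*q^2 - 84*q + 72) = (q - 2)*(q - 1)*(q^4 - 6*q^3 + 5*q^2 + 24*q - 36) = (q - 3)*(q - 2)*(q - 1)*(q^3 - 3*q^2 - 4*q + 12) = (q - 3)^2*(q - 2)*(q - 1)*(q^2 - 4) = (q - 3)^2*(q - 2)^2*(q - 1)*(q + 2)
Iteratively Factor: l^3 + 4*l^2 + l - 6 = (l + 3)*(l^2 + l - 2) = (l - 1)*(l + 3)*(l + 2)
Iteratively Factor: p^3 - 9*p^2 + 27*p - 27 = (p - 3)*(p^2 - 6*p + 9) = (p - 3)^2*(p - 3)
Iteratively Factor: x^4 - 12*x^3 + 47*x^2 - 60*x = (x)*(x^3 - 12*x^2 + 47*x - 60) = x*(x - 3)*(x^2 - 9*x + 20) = x*(x - 5)*(x - 3)*(x - 4)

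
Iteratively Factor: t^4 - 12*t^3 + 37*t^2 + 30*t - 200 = (t + 2)*(t^3 - 14*t^2 + 65*t - 100) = (t - 5)*(t + 2)*(t^2 - 9*t + 20) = (t - 5)*(t - 4)*(t + 2)*(t - 5)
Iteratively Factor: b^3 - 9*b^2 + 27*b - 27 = (b - 3)*(b^2 - 6*b + 9) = (b - 3)^2*(b - 3)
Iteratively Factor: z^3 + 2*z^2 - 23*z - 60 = (z + 3)*(z^2 - z - 20) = (z - 5)*(z + 3)*(z + 4)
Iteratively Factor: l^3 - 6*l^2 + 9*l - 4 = (l - 1)*(l^2 - 5*l + 4) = (l - 1)^2*(l - 4)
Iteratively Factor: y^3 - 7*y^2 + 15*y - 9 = (y - 3)*(y^2 - 4*y + 3) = (y - 3)^2*(y - 1)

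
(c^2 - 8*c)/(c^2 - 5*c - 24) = c/(c + 3)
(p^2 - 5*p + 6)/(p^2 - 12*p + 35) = (p^2 - 5*p + 6)/(p^2 - 12*p + 35)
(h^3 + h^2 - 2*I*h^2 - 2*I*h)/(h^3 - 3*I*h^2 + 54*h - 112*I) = h*(h + 1)/(h^2 - I*h + 56)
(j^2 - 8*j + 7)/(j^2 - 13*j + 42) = (j - 1)/(j - 6)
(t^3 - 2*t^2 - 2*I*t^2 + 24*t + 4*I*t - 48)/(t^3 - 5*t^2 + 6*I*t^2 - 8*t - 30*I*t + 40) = (t^2 + t*(-2 - 6*I) + 12*I)/(t^2 + t*(-5 + 2*I) - 10*I)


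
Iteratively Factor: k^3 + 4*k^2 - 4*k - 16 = (k - 2)*(k^2 + 6*k + 8) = (k - 2)*(k + 2)*(k + 4)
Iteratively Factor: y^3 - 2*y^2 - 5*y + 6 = (y - 1)*(y^2 - y - 6) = (y - 3)*(y - 1)*(y + 2)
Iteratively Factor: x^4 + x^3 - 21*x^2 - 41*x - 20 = (x + 1)*(x^3 - 21*x - 20) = (x + 1)^2*(x^2 - x - 20) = (x + 1)^2*(x + 4)*(x - 5)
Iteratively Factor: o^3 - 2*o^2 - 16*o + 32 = (o + 4)*(o^2 - 6*o + 8) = (o - 4)*(o + 4)*(o - 2)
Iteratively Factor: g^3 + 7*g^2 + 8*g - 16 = (g + 4)*(g^2 + 3*g - 4) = (g - 1)*(g + 4)*(g + 4)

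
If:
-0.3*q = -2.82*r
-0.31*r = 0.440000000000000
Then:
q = -13.34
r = -1.42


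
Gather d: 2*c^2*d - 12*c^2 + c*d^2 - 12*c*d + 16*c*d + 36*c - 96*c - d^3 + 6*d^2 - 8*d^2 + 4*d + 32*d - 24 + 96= -12*c^2 - 60*c - d^3 + d^2*(c - 2) + d*(2*c^2 + 4*c + 36) + 72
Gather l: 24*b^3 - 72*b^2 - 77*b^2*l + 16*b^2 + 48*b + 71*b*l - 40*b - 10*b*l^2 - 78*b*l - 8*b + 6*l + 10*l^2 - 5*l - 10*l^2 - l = 24*b^3 - 56*b^2 - 10*b*l^2 + l*(-77*b^2 - 7*b)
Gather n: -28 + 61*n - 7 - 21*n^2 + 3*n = -21*n^2 + 64*n - 35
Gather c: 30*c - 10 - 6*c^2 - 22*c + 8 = -6*c^2 + 8*c - 2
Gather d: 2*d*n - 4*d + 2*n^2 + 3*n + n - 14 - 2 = d*(2*n - 4) + 2*n^2 + 4*n - 16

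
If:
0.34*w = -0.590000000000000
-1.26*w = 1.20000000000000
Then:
No Solution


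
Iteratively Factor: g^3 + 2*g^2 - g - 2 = (g + 1)*(g^2 + g - 2) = (g + 1)*(g + 2)*(g - 1)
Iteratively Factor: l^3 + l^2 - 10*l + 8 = (l - 2)*(l^2 + 3*l - 4) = (l - 2)*(l - 1)*(l + 4)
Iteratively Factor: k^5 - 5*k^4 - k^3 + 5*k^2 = (k)*(k^4 - 5*k^3 - k^2 + 5*k) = k*(k - 1)*(k^3 - 4*k^2 - 5*k) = k*(k - 5)*(k - 1)*(k^2 + k) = k^2*(k - 5)*(k - 1)*(k + 1)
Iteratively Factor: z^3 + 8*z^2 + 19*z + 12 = (z + 1)*(z^2 + 7*z + 12) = (z + 1)*(z + 4)*(z + 3)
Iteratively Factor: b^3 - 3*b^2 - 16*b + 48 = (b + 4)*(b^2 - 7*b + 12) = (b - 3)*(b + 4)*(b - 4)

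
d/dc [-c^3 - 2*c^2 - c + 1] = -3*c^2 - 4*c - 1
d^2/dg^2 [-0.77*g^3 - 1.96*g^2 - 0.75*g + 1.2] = -4.62*g - 3.92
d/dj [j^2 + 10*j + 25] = 2*j + 10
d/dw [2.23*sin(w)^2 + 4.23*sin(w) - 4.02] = (4.46*sin(w) + 4.23)*cos(w)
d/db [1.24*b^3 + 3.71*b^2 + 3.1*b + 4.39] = 3.72*b^2 + 7.42*b + 3.1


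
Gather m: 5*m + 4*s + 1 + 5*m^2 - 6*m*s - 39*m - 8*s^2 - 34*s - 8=5*m^2 + m*(-6*s - 34) - 8*s^2 - 30*s - 7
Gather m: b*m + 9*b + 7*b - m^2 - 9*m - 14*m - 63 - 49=16*b - m^2 + m*(b - 23) - 112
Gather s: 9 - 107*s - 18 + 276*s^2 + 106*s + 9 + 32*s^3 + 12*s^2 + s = 32*s^3 + 288*s^2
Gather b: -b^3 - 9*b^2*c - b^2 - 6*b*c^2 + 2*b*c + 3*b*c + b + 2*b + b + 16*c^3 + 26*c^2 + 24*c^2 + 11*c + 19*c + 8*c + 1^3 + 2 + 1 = -b^3 + b^2*(-9*c - 1) + b*(-6*c^2 + 5*c + 4) + 16*c^3 + 50*c^2 + 38*c + 4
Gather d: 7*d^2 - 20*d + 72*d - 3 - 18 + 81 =7*d^2 + 52*d + 60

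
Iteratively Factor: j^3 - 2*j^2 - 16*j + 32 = (j - 2)*(j^2 - 16) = (j - 2)*(j + 4)*(j - 4)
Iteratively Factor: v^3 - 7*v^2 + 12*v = (v - 4)*(v^2 - 3*v) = v*(v - 4)*(v - 3)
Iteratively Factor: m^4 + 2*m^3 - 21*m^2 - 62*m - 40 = (m + 4)*(m^3 - 2*m^2 - 13*m - 10) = (m - 5)*(m + 4)*(m^2 + 3*m + 2) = (m - 5)*(m + 2)*(m + 4)*(m + 1)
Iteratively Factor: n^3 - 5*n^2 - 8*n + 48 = (n - 4)*(n^2 - n - 12) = (n - 4)*(n + 3)*(n - 4)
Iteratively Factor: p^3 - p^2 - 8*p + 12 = (p + 3)*(p^2 - 4*p + 4) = (p - 2)*(p + 3)*(p - 2)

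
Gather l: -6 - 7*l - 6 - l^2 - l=-l^2 - 8*l - 12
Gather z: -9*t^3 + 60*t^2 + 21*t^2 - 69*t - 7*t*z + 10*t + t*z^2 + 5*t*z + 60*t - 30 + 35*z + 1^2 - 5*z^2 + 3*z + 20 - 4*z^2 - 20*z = -9*t^3 + 81*t^2 + t + z^2*(t - 9) + z*(18 - 2*t) - 9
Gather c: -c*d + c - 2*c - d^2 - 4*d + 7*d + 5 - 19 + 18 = c*(-d - 1) - d^2 + 3*d + 4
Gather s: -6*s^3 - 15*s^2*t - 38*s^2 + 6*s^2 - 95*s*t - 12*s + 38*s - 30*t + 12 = -6*s^3 + s^2*(-15*t - 32) + s*(26 - 95*t) - 30*t + 12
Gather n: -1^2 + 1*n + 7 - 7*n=6 - 6*n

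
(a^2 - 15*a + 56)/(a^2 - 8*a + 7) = (a - 8)/(a - 1)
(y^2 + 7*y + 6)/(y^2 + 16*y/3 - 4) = 3*(y + 1)/(3*y - 2)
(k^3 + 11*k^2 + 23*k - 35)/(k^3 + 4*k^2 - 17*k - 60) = (k^2 + 6*k - 7)/(k^2 - k - 12)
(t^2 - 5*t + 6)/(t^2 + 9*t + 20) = (t^2 - 5*t + 6)/(t^2 + 9*t + 20)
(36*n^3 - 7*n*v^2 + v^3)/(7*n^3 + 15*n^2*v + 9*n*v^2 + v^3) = (36*n^3 - 7*n*v^2 + v^3)/(7*n^3 + 15*n^2*v + 9*n*v^2 + v^3)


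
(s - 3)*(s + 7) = s^2 + 4*s - 21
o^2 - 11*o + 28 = (o - 7)*(o - 4)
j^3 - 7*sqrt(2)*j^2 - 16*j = j*(j - 8*sqrt(2))*(j + sqrt(2))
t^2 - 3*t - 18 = (t - 6)*(t + 3)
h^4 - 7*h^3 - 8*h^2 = h^2*(h - 8)*(h + 1)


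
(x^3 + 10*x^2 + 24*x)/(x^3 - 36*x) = (x + 4)/(x - 6)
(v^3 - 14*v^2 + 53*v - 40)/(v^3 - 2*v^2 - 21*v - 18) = (-v^3 + 14*v^2 - 53*v + 40)/(-v^3 + 2*v^2 + 21*v + 18)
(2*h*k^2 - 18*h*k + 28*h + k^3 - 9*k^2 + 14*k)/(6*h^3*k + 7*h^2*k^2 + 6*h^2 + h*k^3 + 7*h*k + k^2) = (2*h*k^2 - 18*h*k + 28*h + k^3 - 9*k^2 + 14*k)/(6*h^3*k + 7*h^2*k^2 + 6*h^2 + h*k^3 + 7*h*k + k^2)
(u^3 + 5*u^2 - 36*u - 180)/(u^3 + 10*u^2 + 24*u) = (u^2 - u - 30)/(u*(u + 4))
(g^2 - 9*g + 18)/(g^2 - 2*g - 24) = (g - 3)/(g + 4)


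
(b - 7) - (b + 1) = -8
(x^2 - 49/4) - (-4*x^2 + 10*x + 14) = 5*x^2 - 10*x - 105/4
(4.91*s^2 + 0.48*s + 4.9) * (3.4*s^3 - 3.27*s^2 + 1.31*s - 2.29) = 16.694*s^5 - 14.4237*s^4 + 21.5225*s^3 - 26.6381*s^2 + 5.3198*s - 11.221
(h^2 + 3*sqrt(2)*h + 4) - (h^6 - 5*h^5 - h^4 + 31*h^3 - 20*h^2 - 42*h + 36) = -h^6 + 5*h^5 + h^4 - 31*h^3 + 21*h^2 + 3*sqrt(2)*h + 42*h - 32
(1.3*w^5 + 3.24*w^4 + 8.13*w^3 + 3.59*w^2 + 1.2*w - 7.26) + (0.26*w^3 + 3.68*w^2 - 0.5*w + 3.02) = 1.3*w^5 + 3.24*w^4 + 8.39*w^3 + 7.27*w^2 + 0.7*w - 4.24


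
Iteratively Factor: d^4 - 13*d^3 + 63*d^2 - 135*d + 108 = (d - 3)*(d^3 - 10*d^2 + 33*d - 36) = (d - 3)^2*(d^2 - 7*d + 12) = (d - 3)^3*(d - 4)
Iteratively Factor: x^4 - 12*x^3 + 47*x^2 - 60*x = (x - 4)*(x^3 - 8*x^2 + 15*x) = x*(x - 4)*(x^2 - 8*x + 15) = x*(x - 5)*(x - 4)*(x - 3)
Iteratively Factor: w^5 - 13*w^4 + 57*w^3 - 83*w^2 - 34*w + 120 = (w - 2)*(w^4 - 11*w^3 + 35*w^2 - 13*w - 60) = (w - 5)*(w - 2)*(w^3 - 6*w^2 + 5*w + 12) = (w - 5)*(w - 3)*(w - 2)*(w^2 - 3*w - 4) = (w - 5)*(w - 3)*(w - 2)*(w + 1)*(w - 4)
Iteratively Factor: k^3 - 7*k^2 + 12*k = (k - 3)*(k^2 - 4*k) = k*(k - 3)*(k - 4)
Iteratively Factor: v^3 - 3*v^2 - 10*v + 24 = (v + 3)*(v^2 - 6*v + 8) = (v - 2)*(v + 3)*(v - 4)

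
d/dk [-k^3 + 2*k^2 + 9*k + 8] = -3*k^2 + 4*k + 9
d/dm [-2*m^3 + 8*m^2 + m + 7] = -6*m^2 + 16*m + 1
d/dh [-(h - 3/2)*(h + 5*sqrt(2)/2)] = -2*h - 5*sqrt(2)/2 + 3/2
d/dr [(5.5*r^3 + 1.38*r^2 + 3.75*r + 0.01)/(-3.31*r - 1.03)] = (-36.41*r^3 - 21.5628*r^2 - 2.8428*r - 3.8294)/(10.9561*r^2 + 6.8186*r + 1.0609)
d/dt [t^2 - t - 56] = 2*t - 1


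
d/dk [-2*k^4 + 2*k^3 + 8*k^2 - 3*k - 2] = -8*k^3 + 6*k^2 + 16*k - 3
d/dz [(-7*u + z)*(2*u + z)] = -5*u + 2*z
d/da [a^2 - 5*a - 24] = 2*a - 5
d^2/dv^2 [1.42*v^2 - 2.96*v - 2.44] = 2.84000000000000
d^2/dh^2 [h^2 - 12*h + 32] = 2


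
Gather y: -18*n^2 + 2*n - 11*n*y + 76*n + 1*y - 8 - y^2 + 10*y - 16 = -18*n^2 + 78*n - y^2 + y*(11 - 11*n) - 24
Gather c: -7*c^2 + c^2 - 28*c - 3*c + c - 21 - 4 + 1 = -6*c^2 - 30*c - 24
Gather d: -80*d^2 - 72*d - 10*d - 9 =-80*d^2 - 82*d - 9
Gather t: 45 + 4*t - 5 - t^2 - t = -t^2 + 3*t + 40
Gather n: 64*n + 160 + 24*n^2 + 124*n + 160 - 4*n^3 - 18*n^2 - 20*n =-4*n^3 + 6*n^2 + 168*n + 320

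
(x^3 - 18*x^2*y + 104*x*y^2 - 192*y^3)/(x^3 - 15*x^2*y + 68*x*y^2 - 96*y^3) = (x - 6*y)/(x - 3*y)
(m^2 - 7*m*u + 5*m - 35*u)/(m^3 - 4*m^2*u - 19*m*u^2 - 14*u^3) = (m + 5)/(m^2 + 3*m*u + 2*u^2)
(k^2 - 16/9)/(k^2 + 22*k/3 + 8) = (k - 4/3)/(k + 6)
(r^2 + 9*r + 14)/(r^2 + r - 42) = (r + 2)/(r - 6)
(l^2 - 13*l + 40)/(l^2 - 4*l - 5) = (l - 8)/(l + 1)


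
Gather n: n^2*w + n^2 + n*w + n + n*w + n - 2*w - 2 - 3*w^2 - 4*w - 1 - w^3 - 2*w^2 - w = n^2*(w + 1) + n*(2*w + 2) - w^3 - 5*w^2 - 7*w - 3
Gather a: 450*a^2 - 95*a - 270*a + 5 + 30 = 450*a^2 - 365*a + 35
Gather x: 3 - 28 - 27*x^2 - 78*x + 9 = -27*x^2 - 78*x - 16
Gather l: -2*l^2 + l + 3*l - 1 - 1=-2*l^2 + 4*l - 2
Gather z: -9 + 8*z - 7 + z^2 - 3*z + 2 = z^2 + 5*z - 14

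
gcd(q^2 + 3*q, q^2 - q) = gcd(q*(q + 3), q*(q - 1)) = q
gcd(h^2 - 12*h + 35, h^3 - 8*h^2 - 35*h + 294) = h - 7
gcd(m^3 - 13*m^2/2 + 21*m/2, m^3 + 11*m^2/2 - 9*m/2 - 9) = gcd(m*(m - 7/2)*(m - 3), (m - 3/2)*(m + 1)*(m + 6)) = 1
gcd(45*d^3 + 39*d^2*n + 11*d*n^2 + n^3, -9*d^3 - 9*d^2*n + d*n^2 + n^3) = 3*d + n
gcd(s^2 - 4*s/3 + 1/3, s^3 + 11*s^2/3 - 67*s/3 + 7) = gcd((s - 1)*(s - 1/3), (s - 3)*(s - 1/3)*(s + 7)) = s - 1/3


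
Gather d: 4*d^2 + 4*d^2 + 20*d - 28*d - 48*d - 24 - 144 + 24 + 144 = 8*d^2 - 56*d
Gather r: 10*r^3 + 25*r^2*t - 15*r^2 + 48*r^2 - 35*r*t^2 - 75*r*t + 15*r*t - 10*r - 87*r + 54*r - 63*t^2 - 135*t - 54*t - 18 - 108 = 10*r^3 + r^2*(25*t + 33) + r*(-35*t^2 - 60*t - 43) - 63*t^2 - 189*t - 126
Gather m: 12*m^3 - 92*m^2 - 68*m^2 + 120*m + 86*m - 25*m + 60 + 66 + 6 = 12*m^3 - 160*m^2 + 181*m + 132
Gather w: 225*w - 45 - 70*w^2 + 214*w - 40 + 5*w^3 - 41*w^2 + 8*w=5*w^3 - 111*w^2 + 447*w - 85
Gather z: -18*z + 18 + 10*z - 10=8 - 8*z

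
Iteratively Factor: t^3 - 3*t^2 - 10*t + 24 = (t + 3)*(t^2 - 6*t + 8) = (t - 2)*(t + 3)*(t - 4)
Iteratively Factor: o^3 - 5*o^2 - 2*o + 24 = (o - 4)*(o^2 - o - 6) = (o - 4)*(o + 2)*(o - 3)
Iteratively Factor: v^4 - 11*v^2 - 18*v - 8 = (v + 1)*(v^3 - v^2 - 10*v - 8) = (v + 1)^2*(v^2 - 2*v - 8) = (v + 1)^2*(v + 2)*(v - 4)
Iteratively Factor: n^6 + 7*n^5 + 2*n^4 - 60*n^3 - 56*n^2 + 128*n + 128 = (n + 4)*(n^5 + 3*n^4 - 10*n^3 - 20*n^2 + 24*n + 32) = (n + 4)^2*(n^4 - n^3 - 6*n^2 + 4*n + 8) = (n + 2)*(n + 4)^2*(n^3 - 3*n^2 + 4) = (n + 1)*(n + 2)*(n + 4)^2*(n^2 - 4*n + 4) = (n - 2)*(n + 1)*(n + 2)*(n + 4)^2*(n - 2)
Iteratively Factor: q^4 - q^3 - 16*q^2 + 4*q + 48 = (q - 4)*(q^3 + 3*q^2 - 4*q - 12) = (q - 4)*(q + 3)*(q^2 - 4) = (q - 4)*(q + 2)*(q + 3)*(q - 2)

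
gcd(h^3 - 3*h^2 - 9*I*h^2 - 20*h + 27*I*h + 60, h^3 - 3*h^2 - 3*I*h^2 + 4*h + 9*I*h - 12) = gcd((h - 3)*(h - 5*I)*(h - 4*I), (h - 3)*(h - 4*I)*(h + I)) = h^2 + h*(-3 - 4*I) + 12*I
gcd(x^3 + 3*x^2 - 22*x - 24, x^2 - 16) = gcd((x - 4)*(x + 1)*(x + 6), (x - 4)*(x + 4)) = x - 4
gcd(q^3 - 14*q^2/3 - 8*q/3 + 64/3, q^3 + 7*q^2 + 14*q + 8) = q + 2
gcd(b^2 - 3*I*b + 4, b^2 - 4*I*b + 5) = b + I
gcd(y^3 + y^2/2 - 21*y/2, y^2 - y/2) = y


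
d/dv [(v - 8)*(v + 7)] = 2*v - 1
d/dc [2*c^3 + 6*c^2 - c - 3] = 6*c^2 + 12*c - 1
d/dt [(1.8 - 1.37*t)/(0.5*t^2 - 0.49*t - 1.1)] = (0.685*t^2 - 1.8*t + 2.389)/(0.25*t^4 - 0.49*t^3 - 0.8599*t^2 + 1.078*t + 1.21)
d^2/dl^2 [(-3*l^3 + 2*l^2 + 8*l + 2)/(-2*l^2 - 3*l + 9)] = 2*(61*l^3 - 375*l^2 + 261*l - 432)/(8*l^6 + 36*l^5 - 54*l^4 - 297*l^3 + 243*l^2 + 729*l - 729)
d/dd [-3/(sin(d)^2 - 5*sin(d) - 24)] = 3*(2*sin(d) - 5)*cos(d)/((sin(d) - 8)^2*(sin(d) + 3)^2)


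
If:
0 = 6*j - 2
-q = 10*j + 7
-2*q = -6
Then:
No Solution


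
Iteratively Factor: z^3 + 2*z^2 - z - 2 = (z + 1)*(z^2 + z - 2) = (z - 1)*(z + 1)*(z + 2)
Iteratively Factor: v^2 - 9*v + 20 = (v - 5)*(v - 4)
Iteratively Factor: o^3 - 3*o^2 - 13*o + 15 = (o + 3)*(o^2 - 6*o + 5) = (o - 1)*(o + 3)*(o - 5)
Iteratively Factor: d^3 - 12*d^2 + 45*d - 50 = (d - 2)*(d^2 - 10*d + 25) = (d - 5)*(d - 2)*(d - 5)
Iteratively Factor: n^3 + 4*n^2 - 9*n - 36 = (n + 4)*(n^2 - 9) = (n + 3)*(n + 4)*(n - 3)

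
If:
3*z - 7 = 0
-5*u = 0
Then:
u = 0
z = 7/3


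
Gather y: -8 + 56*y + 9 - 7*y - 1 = 49*y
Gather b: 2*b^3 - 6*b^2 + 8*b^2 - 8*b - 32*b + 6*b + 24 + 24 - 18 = 2*b^3 + 2*b^2 - 34*b + 30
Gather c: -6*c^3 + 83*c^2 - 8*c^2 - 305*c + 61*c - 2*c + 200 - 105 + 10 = -6*c^3 + 75*c^2 - 246*c + 105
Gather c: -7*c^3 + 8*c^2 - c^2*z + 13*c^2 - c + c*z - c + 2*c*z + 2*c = -7*c^3 + c^2*(21 - z) + 3*c*z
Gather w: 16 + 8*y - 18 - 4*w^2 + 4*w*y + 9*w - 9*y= -4*w^2 + w*(4*y + 9) - y - 2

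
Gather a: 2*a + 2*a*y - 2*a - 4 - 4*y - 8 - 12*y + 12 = 2*a*y - 16*y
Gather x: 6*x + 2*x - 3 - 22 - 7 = 8*x - 32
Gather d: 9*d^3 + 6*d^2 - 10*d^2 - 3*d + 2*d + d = 9*d^3 - 4*d^2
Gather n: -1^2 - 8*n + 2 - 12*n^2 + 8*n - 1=-12*n^2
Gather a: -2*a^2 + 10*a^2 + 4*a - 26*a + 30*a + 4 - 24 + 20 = 8*a^2 + 8*a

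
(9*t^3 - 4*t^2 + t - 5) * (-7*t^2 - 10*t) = -63*t^5 - 62*t^4 + 33*t^3 + 25*t^2 + 50*t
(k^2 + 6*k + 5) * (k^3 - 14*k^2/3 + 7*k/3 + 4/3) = k^5 + 4*k^4/3 - 62*k^3/3 - 8*k^2 + 59*k/3 + 20/3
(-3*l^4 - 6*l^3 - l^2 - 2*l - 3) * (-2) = 6*l^4 + 12*l^3 + 2*l^2 + 4*l + 6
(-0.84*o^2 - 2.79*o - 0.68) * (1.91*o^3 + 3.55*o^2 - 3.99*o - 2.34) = -1.6044*o^5 - 8.3109*o^4 - 7.8517*o^3 + 10.6837*o^2 + 9.2418*o + 1.5912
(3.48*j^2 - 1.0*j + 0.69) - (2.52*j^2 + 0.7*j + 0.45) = 0.96*j^2 - 1.7*j + 0.24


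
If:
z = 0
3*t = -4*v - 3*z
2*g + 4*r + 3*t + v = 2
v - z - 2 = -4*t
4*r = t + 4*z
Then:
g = 0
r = 2/13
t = 8/13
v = -6/13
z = 0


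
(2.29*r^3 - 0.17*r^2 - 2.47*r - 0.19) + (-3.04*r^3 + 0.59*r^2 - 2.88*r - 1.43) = -0.75*r^3 + 0.42*r^2 - 5.35*r - 1.62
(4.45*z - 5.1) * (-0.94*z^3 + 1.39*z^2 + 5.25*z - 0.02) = -4.183*z^4 + 10.9795*z^3 + 16.2735*z^2 - 26.864*z + 0.102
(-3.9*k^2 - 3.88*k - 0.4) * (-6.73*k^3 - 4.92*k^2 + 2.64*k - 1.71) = 26.247*k^5 + 45.3004*k^4 + 11.4856*k^3 - 1.6062*k^2 + 5.5788*k + 0.684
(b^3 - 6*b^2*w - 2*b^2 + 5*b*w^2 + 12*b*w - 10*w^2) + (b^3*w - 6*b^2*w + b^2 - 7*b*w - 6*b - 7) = b^3*w + b^3 - 12*b^2*w - b^2 + 5*b*w^2 + 5*b*w - 6*b - 10*w^2 - 7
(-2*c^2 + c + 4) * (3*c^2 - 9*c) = -6*c^4 + 21*c^3 + 3*c^2 - 36*c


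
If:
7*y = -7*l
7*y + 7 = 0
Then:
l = 1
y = -1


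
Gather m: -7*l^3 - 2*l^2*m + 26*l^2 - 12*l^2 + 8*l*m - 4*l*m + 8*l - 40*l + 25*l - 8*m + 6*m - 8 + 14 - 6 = -7*l^3 + 14*l^2 - 7*l + m*(-2*l^2 + 4*l - 2)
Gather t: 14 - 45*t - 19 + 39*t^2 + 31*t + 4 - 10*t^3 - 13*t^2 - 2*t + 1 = -10*t^3 + 26*t^2 - 16*t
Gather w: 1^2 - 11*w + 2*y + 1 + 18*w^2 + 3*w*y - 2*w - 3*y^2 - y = 18*w^2 + w*(3*y - 13) - 3*y^2 + y + 2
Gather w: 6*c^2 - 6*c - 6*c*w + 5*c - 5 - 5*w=6*c^2 - c + w*(-6*c - 5) - 5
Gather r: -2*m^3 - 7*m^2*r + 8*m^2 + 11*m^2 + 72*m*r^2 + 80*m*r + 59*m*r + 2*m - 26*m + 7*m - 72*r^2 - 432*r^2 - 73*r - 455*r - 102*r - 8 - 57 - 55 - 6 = -2*m^3 + 19*m^2 - 17*m + r^2*(72*m - 504) + r*(-7*m^2 + 139*m - 630) - 126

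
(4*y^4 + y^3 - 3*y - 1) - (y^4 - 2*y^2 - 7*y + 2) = 3*y^4 + y^3 + 2*y^2 + 4*y - 3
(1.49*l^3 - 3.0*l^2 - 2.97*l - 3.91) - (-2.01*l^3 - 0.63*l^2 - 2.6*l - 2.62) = 3.5*l^3 - 2.37*l^2 - 0.37*l - 1.29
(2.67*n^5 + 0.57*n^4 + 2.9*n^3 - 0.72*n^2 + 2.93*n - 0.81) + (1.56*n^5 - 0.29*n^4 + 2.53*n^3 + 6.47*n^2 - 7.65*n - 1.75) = 4.23*n^5 + 0.28*n^4 + 5.43*n^3 + 5.75*n^2 - 4.72*n - 2.56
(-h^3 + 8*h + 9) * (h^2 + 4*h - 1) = -h^5 - 4*h^4 + 9*h^3 + 41*h^2 + 28*h - 9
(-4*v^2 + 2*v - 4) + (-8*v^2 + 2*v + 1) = -12*v^2 + 4*v - 3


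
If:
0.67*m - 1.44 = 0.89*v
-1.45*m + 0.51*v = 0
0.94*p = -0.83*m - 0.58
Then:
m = -0.77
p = 0.07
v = -2.20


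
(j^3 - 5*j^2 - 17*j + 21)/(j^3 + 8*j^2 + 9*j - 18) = (j - 7)/(j + 6)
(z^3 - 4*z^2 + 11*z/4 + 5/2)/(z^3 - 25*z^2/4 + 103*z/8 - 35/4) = 2*(2*z + 1)/(4*z - 7)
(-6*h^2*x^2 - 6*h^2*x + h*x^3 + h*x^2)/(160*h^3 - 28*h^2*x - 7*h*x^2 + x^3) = h*x*(-6*h*x - 6*h + x^2 + x)/(160*h^3 - 28*h^2*x - 7*h*x^2 + x^3)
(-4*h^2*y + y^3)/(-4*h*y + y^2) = (4*h^2 - y^2)/(4*h - y)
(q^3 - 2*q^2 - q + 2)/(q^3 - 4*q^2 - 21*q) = (-q^3 + 2*q^2 + q - 2)/(q*(-q^2 + 4*q + 21))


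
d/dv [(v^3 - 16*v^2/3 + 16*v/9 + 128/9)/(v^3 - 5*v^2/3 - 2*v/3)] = (99*v^4 - 132*v^3 - 976*v^2 + 1280*v + 256)/(3*v^2*(9*v^4 - 30*v^3 + 13*v^2 + 20*v + 4))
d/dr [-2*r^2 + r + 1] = 1 - 4*r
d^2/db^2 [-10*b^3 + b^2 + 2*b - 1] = 2 - 60*b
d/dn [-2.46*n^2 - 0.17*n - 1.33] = -4.92*n - 0.17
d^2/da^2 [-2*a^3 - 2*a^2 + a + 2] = -12*a - 4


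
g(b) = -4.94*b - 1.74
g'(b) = -4.94000000000000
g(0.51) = -4.26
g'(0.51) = -4.94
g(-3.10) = 13.57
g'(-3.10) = -4.94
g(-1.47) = 5.52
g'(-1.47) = -4.94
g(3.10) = -17.05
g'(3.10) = -4.94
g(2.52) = -14.19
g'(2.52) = -4.94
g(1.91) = -11.18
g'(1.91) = -4.94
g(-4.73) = 21.63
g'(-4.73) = -4.94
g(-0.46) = 0.53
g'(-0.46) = -4.94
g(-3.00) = 13.08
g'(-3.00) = -4.94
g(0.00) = -1.74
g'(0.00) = -4.94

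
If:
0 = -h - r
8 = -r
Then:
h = 8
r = -8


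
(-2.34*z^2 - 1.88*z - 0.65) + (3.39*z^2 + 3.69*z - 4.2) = 1.05*z^2 + 1.81*z - 4.85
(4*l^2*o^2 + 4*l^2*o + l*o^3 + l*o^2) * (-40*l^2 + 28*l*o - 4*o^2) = -160*l^4*o^2 - 160*l^4*o + 72*l^3*o^3 + 72*l^3*o^2 + 12*l^2*o^4 + 12*l^2*o^3 - 4*l*o^5 - 4*l*o^4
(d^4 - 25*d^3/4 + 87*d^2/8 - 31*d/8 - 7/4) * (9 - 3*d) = -3*d^5 + 111*d^4/4 - 711*d^3/8 + 219*d^2/2 - 237*d/8 - 63/4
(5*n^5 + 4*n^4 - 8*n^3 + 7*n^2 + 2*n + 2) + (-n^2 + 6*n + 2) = 5*n^5 + 4*n^4 - 8*n^3 + 6*n^2 + 8*n + 4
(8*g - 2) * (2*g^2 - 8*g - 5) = 16*g^3 - 68*g^2 - 24*g + 10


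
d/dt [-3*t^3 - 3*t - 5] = -9*t^2 - 3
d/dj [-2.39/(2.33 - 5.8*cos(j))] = 13.862*sin(j)/(5.8*cos(j) - 2.33)^2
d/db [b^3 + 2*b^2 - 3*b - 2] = 3*b^2 + 4*b - 3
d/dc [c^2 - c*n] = 2*c - n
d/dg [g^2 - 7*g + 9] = 2*g - 7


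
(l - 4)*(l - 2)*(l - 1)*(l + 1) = l^4 - 6*l^3 + 7*l^2 + 6*l - 8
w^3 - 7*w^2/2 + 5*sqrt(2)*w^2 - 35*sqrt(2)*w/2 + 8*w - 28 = (w - 7/2)*(w + sqrt(2))*(w + 4*sqrt(2))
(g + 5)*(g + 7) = g^2 + 12*g + 35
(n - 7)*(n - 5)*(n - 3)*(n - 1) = n^4 - 16*n^3 + 86*n^2 - 176*n + 105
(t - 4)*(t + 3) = t^2 - t - 12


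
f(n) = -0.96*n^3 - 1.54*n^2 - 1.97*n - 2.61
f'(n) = -2.88*n^2 - 3.08*n - 1.97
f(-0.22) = -2.24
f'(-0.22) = -1.43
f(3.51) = -70.01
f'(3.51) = -48.26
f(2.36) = -28.45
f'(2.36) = -25.28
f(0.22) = -3.13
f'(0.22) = -2.79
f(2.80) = -41.27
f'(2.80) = -33.17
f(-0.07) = -2.48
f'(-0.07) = -1.77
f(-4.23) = 50.83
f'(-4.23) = -40.47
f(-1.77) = 1.38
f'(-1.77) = -5.54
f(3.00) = -48.30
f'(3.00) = -37.13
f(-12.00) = 1458.15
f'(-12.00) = -379.73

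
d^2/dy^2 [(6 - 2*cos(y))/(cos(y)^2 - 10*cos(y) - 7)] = 2*(-9*sin(y)^4*cos(y) + 2*sin(y)^4 - 440*sin(y)^2 - 134*cos(y) - 69*cos(3*y)/2 + cos(5*y)/2 - 344)/(sin(y)^2 + 10*cos(y) + 6)^3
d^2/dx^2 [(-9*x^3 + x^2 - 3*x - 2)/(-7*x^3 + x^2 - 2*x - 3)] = 2*(14*x^6 + 63*x^5 - 567*x^4 + 57*x^3 - 135*x^2 + 132*x - 13)/(343*x^9 - 147*x^8 + 315*x^7 + 356*x^6 - 36*x^5 + 249*x^4 + 161*x^3 + 9*x^2 + 54*x + 27)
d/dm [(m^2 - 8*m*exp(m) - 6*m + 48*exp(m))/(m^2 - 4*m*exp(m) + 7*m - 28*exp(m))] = ((m^2 - 8*m*exp(m) - 6*m + 48*exp(m))*(4*m*exp(m) - 2*m + 32*exp(m) - 7) + 2*(m^2 - 4*m*exp(m) + 7*m - 28*exp(m))*(-4*m*exp(m) + m + 20*exp(m) - 3))/(m^2 - 4*m*exp(m) + 7*m - 28*exp(m))^2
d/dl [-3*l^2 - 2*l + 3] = -6*l - 2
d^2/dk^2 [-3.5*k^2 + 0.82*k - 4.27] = -7.00000000000000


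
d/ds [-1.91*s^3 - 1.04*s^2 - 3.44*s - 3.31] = -5.73*s^2 - 2.08*s - 3.44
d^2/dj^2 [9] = 0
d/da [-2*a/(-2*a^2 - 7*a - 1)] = 2*(1 - 2*a^2)/(4*a^4 + 28*a^3 + 53*a^2 + 14*a + 1)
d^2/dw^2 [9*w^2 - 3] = 18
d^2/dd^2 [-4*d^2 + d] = -8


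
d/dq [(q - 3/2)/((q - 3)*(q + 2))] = (-q^2 + 3*q - 15/2)/(q^4 - 2*q^3 - 11*q^2 + 12*q + 36)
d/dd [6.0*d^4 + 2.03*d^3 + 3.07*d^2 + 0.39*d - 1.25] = 24.0*d^3 + 6.09*d^2 + 6.14*d + 0.39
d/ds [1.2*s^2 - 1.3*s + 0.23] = 2.4*s - 1.3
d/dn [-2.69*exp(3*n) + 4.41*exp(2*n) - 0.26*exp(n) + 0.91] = (-8.07*exp(2*n) + 8.82*exp(n) - 0.26)*exp(n)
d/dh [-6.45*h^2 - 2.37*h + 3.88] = -12.9*h - 2.37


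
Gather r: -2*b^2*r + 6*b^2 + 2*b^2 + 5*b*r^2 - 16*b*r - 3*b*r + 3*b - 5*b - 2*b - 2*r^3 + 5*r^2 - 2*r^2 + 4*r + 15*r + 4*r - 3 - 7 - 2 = 8*b^2 - 4*b - 2*r^3 + r^2*(5*b + 3) + r*(-2*b^2 - 19*b + 23) - 12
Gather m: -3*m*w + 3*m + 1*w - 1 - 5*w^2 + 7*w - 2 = m*(3 - 3*w) - 5*w^2 + 8*w - 3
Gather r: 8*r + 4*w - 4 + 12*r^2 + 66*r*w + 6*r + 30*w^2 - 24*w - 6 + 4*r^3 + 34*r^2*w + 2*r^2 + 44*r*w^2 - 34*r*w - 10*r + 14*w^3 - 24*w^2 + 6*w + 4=4*r^3 + r^2*(34*w + 14) + r*(44*w^2 + 32*w + 4) + 14*w^3 + 6*w^2 - 14*w - 6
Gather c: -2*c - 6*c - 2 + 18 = 16 - 8*c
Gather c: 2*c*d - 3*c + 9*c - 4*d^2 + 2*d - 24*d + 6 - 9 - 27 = c*(2*d + 6) - 4*d^2 - 22*d - 30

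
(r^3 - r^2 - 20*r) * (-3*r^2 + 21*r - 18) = -3*r^5 + 24*r^4 + 21*r^3 - 402*r^2 + 360*r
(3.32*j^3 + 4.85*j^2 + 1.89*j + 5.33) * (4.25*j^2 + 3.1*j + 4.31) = 14.11*j^5 + 30.9045*j^4 + 37.3767*j^3 + 49.415*j^2 + 24.6689*j + 22.9723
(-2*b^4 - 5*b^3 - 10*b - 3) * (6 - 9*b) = 18*b^5 + 33*b^4 - 30*b^3 + 90*b^2 - 33*b - 18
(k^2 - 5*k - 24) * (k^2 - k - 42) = k^4 - 6*k^3 - 61*k^2 + 234*k + 1008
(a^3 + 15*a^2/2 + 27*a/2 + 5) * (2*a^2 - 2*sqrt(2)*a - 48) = 2*a^5 - 2*sqrt(2)*a^4 + 15*a^4 - 15*sqrt(2)*a^3 - 21*a^3 - 350*a^2 - 27*sqrt(2)*a^2 - 648*a - 10*sqrt(2)*a - 240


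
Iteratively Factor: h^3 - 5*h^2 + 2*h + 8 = (h + 1)*(h^2 - 6*h + 8) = (h - 2)*(h + 1)*(h - 4)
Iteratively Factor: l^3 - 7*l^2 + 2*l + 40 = (l - 5)*(l^2 - 2*l - 8) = (l - 5)*(l - 4)*(l + 2)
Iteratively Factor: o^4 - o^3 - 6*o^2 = (o)*(o^3 - o^2 - 6*o) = o*(o - 3)*(o^2 + 2*o) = o^2*(o - 3)*(o + 2)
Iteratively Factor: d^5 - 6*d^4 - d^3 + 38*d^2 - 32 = (d + 1)*(d^4 - 7*d^3 + 6*d^2 + 32*d - 32) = (d - 4)*(d + 1)*(d^3 - 3*d^2 - 6*d + 8) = (d - 4)^2*(d + 1)*(d^2 + d - 2) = (d - 4)^2*(d + 1)*(d + 2)*(d - 1)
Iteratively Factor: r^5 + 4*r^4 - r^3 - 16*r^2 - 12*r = (r - 2)*(r^4 + 6*r^3 + 11*r^2 + 6*r) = (r - 2)*(r + 2)*(r^3 + 4*r^2 + 3*r) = (r - 2)*(r + 2)*(r + 3)*(r^2 + r) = r*(r - 2)*(r + 2)*(r + 3)*(r + 1)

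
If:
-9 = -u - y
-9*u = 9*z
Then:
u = -z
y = z + 9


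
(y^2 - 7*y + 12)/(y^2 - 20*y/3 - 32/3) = 3*(-y^2 + 7*y - 12)/(-3*y^2 + 20*y + 32)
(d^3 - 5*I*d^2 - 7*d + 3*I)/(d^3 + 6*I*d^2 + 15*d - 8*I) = (d - 3*I)/(d + 8*I)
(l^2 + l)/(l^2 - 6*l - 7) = l/(l - 7)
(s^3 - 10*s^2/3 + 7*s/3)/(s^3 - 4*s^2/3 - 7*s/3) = (s - 1)/(s + 1)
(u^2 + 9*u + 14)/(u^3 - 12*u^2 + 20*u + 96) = (u + 7)/(u^2 - 14*u + 48)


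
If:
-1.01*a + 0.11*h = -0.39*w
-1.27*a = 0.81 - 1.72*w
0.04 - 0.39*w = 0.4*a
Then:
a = -0.21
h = -3.04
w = 0.32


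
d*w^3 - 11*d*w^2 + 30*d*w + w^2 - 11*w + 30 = (w - 6)*(w - 5)*(d*w + 1)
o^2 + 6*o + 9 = (o + 3)^2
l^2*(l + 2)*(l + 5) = l^4 + 7*l^3 + 10*l^2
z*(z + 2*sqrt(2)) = z^2 + 2*sqrt(2)*z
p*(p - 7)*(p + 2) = p^3 - 5*p^2 - 14*p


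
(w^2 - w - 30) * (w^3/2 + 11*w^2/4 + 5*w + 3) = w^5/2 + 9*w^4/4 - 51*w^3/4 - 169*w^2/2 - 153*w - 90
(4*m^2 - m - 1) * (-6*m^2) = -24*m^4 + 6*m^3 + 6*m^2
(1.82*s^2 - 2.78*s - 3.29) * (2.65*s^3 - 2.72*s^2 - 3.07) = 4.823*s^5 - 12.3174*s^4 - 1.1569*s^3 + 3.3614*s^2 + 8.5346*s + 10.1003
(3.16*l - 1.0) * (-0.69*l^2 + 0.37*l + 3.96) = -2.1804*l^3 + 1.8592*l^2 + 12.1436*l - 3.96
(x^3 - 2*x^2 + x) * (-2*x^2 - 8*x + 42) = -2*x^5 - 4*x^4 + 56*x^3 - 92*x^2 + 42*x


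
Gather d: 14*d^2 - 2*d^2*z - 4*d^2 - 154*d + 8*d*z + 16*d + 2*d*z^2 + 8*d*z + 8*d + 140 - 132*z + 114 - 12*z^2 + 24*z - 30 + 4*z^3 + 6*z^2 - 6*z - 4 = d^2*(10 - 2*z) + d*(2*z^2 + 16*z - 130) + 4*z^3 - 6*z^2 - 114*z + 220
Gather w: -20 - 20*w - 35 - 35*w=-55*w - 55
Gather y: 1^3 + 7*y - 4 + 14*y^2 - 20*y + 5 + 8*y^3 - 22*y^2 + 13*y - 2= 8*y^3 - 8*y^2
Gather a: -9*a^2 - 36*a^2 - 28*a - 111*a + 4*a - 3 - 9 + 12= -45*a^2 - 135*a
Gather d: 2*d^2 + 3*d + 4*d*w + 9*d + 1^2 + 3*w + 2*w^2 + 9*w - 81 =2*d^2 + d*(4*w + 12) + 2*w^2 + 12*w - 80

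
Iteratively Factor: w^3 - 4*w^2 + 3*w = (w)*(w^2 - 4*w + 3) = w*(w - 1)*(w - 3)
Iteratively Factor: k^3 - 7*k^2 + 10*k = (k - 5)*(k^2 - 2*k) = (k - 5)*(k - 2)*(k)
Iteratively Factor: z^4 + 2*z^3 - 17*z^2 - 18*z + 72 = (z - 2)*(z^3 + 4*z^2 - 9*z - 36) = (z - 2)*(z + 3)*(z^2 + z - 12) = (z - 3)*(z - 2)*(z + 3)*(z + 4)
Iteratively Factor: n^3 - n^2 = (n)*(n^2 - n) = n^2*(n - 1)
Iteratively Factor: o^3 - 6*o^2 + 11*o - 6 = (o - 3)*(o^2 - 3*o + 2) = (o - 3)*(o - 1)*(o - 2)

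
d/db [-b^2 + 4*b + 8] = 4 - 2*b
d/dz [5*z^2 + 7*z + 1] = 10*z + 7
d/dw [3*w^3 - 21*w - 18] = 9*w^2 - 21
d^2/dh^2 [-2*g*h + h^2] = 2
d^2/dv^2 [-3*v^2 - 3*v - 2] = -6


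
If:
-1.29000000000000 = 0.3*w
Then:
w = -4.30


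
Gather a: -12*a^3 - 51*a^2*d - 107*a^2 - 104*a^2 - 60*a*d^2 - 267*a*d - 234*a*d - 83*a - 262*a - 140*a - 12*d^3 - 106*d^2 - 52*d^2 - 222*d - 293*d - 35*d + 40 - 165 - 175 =-12*a^3 + a^2*(-51*d - 211) + a*(-60*d^2 - 501*d - 485) - 12*d^3 - 158*d^2 - 550*d - 300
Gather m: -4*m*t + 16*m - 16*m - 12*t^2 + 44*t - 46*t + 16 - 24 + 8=-4*m*t - 12*t^2 - 2*t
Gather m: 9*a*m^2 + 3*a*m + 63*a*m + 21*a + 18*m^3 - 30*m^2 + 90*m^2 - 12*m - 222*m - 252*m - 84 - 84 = 21*a + 18*m^3 + m^2*(9*a + 60) + m*(66*a - 486) - 168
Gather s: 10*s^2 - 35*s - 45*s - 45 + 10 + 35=10*s^2 - 80*s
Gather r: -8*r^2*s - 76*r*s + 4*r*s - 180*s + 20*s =-8*r^2*s - 72*r*s - 160*s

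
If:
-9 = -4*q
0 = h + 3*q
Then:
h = -27/4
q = 9/4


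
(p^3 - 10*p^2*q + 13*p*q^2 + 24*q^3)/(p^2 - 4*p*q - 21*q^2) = (-p^3 + 10*p^2*q - 13*p*q^2 - 24*q^3)/(-p^2 + 4*p*q + 21*q^2)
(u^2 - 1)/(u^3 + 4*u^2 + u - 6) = (u + 1)/(u^2 + 5*u + 6)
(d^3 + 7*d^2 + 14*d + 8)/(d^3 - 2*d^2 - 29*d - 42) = (d^2 + 5*d + 4)/(d^2 - 4*d - 21)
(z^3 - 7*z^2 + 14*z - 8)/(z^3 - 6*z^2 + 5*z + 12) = (z^2 - 3*z + 2)/(z^2 - 2*z - 3)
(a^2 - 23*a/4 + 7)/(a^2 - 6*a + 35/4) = (4*a^2 - 23*a + 28)/(4*a^2 - 24*a + 35)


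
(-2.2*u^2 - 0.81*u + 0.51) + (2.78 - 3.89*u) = -2.2*u^2 - 4.7*u + 3.29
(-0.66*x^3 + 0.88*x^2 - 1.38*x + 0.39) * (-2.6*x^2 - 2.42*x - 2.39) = 1.716*x^5 - 0.6908*x^4 + 3.0358*x^3 + 0.222399999999999*x^2 + 2.3544*x - 0.9321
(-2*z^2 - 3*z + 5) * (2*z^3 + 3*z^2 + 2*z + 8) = -4*z^5 - 12*z^4 - 3*z^3 - 7*z^2 - 14*z + 40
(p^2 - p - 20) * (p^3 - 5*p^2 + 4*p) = p^5 - 6*p^4 - 11*p^3 + 96*p^2 - 80*p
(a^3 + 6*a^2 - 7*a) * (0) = 0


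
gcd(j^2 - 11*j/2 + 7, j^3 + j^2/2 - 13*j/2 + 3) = j - 2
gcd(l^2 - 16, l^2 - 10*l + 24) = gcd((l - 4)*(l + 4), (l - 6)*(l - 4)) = l - 4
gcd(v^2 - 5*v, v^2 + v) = v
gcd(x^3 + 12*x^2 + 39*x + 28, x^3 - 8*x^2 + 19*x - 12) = 1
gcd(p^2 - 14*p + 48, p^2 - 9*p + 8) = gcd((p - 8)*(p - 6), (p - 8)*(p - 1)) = p - 8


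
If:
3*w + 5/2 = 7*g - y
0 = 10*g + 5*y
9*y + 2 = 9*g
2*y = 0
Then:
No Solution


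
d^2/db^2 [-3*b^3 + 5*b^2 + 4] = 10 - 18*b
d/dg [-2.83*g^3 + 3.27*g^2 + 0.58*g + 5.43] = -8.49*g^2 + 6.54*g + 0.58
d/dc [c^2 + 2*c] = 2*c + 2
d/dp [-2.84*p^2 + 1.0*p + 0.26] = 1.0 - 5.68*p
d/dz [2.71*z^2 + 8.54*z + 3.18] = 5.42*z + 8.54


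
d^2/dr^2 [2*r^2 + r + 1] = 4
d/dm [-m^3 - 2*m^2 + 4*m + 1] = -3*m^2 - 4*m + 4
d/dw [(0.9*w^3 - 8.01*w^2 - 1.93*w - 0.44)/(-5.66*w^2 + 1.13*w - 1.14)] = (-5.094*w^4 + 2.03400000000001*w^3 - 23.0531*w^2 + 13.282*w + 2.6974)/(32.0356*w^4 - 12.7916*w^3 + 14.1817*w^2 - 2.5764*w + 1.2996)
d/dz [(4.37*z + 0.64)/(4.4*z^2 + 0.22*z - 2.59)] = (19.228*z^2 + 0.9614*z - (4.37*z + 0.64)*(8.8*z + 0.22) - 11.3183)/(4.4*z^2 + 0.22*z - 2.59)^2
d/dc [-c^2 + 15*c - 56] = 15 - 2*c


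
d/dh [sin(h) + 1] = cos(h)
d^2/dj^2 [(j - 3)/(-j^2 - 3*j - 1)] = 2*(3*j*(j^2 + 3*j + 1) - (j - 3)*(2*j + 3)^2)/(j^2 + 3*j + 1)^3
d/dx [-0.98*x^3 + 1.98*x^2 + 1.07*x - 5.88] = -2.94*x^2 + 3.96*x + 1.07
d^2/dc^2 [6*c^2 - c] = 12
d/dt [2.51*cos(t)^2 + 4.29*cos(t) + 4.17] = -(5.02*cos(t) + 4.29)*sin(t)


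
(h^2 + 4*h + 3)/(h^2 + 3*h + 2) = (h + 3)/(h + 2)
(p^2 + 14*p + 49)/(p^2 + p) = (p^2 + 14*p + 49)/(p*(p + 1))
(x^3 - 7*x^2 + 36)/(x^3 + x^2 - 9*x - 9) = (x^2 - 4*x - 12)/(x^2 + 4*x + 3)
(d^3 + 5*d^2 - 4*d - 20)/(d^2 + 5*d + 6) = (d^2 + 3*d - 10)/(d + 3)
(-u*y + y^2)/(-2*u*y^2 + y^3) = (u - y)/(y*(2*u - y))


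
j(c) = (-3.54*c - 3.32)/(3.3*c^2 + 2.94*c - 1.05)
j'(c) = (-6.6*c - 2.94)*(-3.54*c - 3.32)/(3.3*c^2 + 2.94*c - 1.05)^2 - 3.54/(3.3*c^2 + 2.94*c - 1.05)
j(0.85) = -1.65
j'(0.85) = 2.76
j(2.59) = -0.44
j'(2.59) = 0.18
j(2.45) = -0.46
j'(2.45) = 0.20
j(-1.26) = 2.35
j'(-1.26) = 18.79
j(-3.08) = 0.36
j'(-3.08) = 0.13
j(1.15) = -1.10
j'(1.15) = 1.21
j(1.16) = -1.09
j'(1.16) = 1.18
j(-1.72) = 0.76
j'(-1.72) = 0.77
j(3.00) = -0.37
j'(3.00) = 0.13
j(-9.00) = 0.12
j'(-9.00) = 0.01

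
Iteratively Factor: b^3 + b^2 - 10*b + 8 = (b - 2)*(b^2 + 3*b - 4) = (b - 2)*(b - 1)*(b + 4)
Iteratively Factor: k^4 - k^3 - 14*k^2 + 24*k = (k)*(k^3 - k^2 - 14*k + 24) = k*(k + 4)*(k^2 - 5*k + 6) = k*(k - 2)*(k + 4)*(k - 3)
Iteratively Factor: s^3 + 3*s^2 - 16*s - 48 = (s + 3)*(s^2 - 16) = (s - 4)*(s + 3)*(s + 4)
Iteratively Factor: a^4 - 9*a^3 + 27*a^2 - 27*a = (a - 3)*(a^3 - 6*a^2 + 9*a) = a*(a - 3)*(a^2 - 6*a + 9) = a*(a - 3)^2*(a - 3)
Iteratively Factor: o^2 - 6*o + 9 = (o - 3)*(o - 3)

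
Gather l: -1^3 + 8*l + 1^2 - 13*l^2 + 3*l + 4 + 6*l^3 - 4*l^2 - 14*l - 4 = 6*l^3 - 17*l^2 - 3*l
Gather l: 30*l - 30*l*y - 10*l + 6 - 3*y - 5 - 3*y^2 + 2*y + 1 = l*(20 - 30*y) - 3*y^2 - y + 2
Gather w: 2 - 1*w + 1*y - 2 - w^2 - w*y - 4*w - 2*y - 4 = -w^2 + w*(-y - 5) - y - 4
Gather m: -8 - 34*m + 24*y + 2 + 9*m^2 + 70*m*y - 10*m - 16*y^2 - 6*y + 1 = 9*m^2 + m*(70*y - 44) - 16*y^2 + 18*y - 5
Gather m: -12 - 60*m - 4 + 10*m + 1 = -50*m - 15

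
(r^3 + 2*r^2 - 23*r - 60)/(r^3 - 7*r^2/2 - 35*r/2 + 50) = 2*(r + 3)/(2*r - 5)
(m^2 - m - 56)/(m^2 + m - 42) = (m - 8)/(m - 6)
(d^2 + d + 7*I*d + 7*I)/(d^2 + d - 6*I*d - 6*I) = (d + 7*I)/(d - 6*I)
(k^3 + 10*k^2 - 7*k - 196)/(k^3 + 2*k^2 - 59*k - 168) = (k^2 + 3*k - 28)/(k^2 - 5*k - 24)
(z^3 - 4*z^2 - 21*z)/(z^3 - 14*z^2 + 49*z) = (z + 3)/(z - 7)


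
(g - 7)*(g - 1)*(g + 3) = g^3 - 5*g^2 - 17*g + 21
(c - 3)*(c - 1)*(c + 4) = c^3 - 13*c + 12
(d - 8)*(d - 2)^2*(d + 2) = d^4 - 10*d^3 + 12*d^2 + 40*d - 64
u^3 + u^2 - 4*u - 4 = (u - 2)*(u + 1)*(u + 2)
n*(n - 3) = n^2 - 3*n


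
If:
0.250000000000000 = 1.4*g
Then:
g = 0.18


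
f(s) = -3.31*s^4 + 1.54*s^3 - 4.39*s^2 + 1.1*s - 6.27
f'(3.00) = -341.14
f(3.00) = -269.01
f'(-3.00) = 426.50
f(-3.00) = -358.77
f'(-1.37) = 55.84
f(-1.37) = -31.64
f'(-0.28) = 4.21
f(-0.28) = -6.98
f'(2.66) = -238.76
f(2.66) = -171.13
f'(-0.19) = 3.03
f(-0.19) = -6.65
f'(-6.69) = 4230.91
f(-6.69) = -7301.50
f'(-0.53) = 9.02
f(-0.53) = -8.58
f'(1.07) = -19.22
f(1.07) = -12.57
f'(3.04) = -354.87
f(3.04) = -282.93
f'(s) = -13.24*s^3 + 4.62*s^2 - 8.78*s + 1.1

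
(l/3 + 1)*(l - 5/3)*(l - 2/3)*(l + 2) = l^4/3 + 8*l^3/9 - 41*l^2/27 - 76*l/27 + 20/9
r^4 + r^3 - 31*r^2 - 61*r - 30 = (r - 6)*(r + 1)^2*(r + 5)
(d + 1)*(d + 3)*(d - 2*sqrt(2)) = d^3 - 2*sqrt(2)*d^2 + 4*d^2 - 8*sqrt(2)*d + 3*d - 6*sqrt(2)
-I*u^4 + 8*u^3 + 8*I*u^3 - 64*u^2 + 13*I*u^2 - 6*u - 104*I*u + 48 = (u - 8)*(u + I)*(u + 6*I)*(-I*u + 1)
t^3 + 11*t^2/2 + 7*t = t*(t + 2)*(t + 7/2)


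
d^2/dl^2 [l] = 0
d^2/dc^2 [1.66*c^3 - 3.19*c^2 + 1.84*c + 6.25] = 9.96*c - 6.38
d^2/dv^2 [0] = 0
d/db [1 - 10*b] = -10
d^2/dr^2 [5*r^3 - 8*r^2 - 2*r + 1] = 30*r - 16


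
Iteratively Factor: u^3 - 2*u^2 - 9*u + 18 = (u + 3)*(u^2 - 5*u + 6) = (u - 2)*(u + 3)*(u - 3)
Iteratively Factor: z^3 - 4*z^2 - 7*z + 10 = (z + 2)*(z^2 - 6*z + 5) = (z - 5)*(z + 2)*(z - 1)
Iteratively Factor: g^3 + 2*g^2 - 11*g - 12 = (g + 4)*(g^2 - 2*g - 3) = (g - 3)*(g + 4)*(g + 1)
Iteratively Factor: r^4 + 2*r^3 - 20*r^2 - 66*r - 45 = (r + 3)*(r^3 - r^2 - 17*r - 15) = (r + 1)*(r + 3)*(r^2 - 2*r - 15) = (r - 5)*(r + 1)*(r + 3)*(r + 3)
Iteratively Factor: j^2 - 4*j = (j - 4)*(j)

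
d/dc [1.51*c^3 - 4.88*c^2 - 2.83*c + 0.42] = 4.53*c^2 - 9.76*c - 2.83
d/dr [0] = 0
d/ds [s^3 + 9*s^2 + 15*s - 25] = 3*s^2 + 18*s + 15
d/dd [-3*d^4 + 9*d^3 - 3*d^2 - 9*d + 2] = -12*d^3 + 27*d^2 - 6*d - 9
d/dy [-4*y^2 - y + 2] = -8*y - 1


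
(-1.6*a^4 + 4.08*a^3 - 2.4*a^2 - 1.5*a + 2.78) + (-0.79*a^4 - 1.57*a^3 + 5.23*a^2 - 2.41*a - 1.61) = -2.39*a^4 + 2.51*a^3 + 2.83*a^2 - 3.91*a + 1.17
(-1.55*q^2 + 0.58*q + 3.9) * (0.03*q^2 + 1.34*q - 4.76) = -0.0465*q^4 - 2.0596*q^3 + 8.2722*q^2 + 2.4652*q - 18.564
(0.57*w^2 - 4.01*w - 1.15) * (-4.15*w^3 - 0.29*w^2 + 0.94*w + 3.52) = -2.3655*w^5 + 16.4762*w^4 + 6.4712*w^3 - 1.4295*w^2 - 15.1962*w - 4.048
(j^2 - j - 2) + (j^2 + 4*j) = 2*j^2 + 3*j - 2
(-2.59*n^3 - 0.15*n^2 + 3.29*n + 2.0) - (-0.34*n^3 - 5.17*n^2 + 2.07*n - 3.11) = -2.25*n^3 + 5.02*n^2 + 1.22*n + 5.11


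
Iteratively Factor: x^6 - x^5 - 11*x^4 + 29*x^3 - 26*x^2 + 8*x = (x - 2)*(x^5 + x^4 - 9*x^3 + 11*x^2 - 4*x) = (x - 2)*(x - 1)*(x^4 + 2*x^3 - 7*x^2 + 4*x) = (x - 2)*(x - 1)^2*(x^3 + 3*x^2 - 4*x) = (x - 2)*(x - 1)^2*(x + 4)*(x^2 - x) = (x - 2)*(x - 1)^3*(x + 4)*(x)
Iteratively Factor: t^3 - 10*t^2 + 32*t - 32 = (t - 2)*(t^2 - 8*t + 16) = (t - 4)*(t - 2)*(t - 4)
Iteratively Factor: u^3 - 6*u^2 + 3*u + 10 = (u - 2)*(u^2 - 4*u - 5) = (u - 5)*(u - 2)*(u + 1)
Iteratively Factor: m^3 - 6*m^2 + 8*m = (m - 2)*(m^2 - 4*m) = m*(m - 2)*(m - 4)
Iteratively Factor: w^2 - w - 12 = (w + 3)*(w - 4)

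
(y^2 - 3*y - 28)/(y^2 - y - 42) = (y + 4)/(y + 6)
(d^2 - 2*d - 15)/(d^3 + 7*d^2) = (d^2 - 2*d - 15)/(d^2*(d + 7))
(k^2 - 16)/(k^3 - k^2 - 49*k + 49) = (k^2 - 16)/(k^3 - k^2 - 49*k + 49)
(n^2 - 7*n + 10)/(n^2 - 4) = (n - 5)/(n + 2)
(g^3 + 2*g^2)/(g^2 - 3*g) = g*(g + 2)/(g - 3)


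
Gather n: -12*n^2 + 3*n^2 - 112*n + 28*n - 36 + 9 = -9*n^2 - 84*n - 27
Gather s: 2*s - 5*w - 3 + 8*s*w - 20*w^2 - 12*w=s*(8*w + 2) - 20*w^2 - 17*w - 3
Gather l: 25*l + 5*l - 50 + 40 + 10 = 30*l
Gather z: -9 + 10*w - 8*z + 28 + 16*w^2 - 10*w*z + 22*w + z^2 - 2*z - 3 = 16*w^2 + 32*w + z^2 + z*(-10*w - 10) + 16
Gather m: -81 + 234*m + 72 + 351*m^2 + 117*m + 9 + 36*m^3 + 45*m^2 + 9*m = 36*m^3 + 396*m^2 + 360*m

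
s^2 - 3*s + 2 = (s - 2)*(s - 1)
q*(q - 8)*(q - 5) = q^3 - 13*q^2 + 40*q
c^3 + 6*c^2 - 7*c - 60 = (c - 3)*(c + 4)*(c + 5)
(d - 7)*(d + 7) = d^2 - 49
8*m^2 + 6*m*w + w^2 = (2*m + w)*(4*m + w)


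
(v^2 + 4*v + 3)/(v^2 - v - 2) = (v + 3)/(v - 2)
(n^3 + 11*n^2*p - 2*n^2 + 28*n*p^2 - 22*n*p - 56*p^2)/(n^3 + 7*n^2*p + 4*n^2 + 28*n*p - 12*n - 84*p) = (n + 4*p)/(n + 6)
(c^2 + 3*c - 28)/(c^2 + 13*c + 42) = (c - 4)/(c + 6)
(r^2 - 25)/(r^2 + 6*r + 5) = (r - 5)/(r + 1)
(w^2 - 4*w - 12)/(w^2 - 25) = (w^2 - 4*w - 12)/(w^2 - 25)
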